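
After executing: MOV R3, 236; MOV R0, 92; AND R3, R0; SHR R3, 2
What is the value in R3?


Register state trace:
  MOV R3, 236  → R3 = 236 (0b11101100)
  MOV R0, 92  → R0 = 92 (0b01011100)
  AND R3, R0  → R3 = 236 AND 92 = 76 (0b01001100)
  SHR R3, 2  → R3 = 76 >> 2 = 19
Final: R3 = 19

19


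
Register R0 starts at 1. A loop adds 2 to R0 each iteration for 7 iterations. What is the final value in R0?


Starting value: R0 = 1
  Iter 1: R0 = 1 + 2 = 3
  Iter 2: R0 = 3 + 2 = 5
  Iter 3: R0 = 5 + 2 = 7
  Iter 4: R0 = 7 + 2 = 9
  Iter 5: R0 = 9 + 2 = 11
  Iter 6: R0 = 11 + 2 = 13
  Iter 7: R0 = 13 + 2 = 15
Final: R0 = 15

15


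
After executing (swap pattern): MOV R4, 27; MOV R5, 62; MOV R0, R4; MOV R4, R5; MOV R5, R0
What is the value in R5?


Register state trace (swap pattern):
  MOV R4, 27  → R4 = 27
  MOV R5, 62  → R5 = 62
  MOV R0, R4  → R0 = 27  (save R4)
  MOV R4, R5  → R4 = 62  (R4 gets R5's value)
  MOV R5, R0  → R5 = 27  (R5 gets saved value)
Final: R5 = 27

27


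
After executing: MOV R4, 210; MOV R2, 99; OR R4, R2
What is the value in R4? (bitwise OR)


Register state trace:
  MOV R4, 210  → R4 = 210 (0b11010010)
  MOV R2, 99  → R2 = 99 (0b01100011)
  OR R4, R2   → R4 = 210 OR 99 = 243 (0b11110011)
Final: R4 = 243

243


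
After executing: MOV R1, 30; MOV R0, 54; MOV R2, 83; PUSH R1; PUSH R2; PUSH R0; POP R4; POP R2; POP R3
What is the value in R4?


Stack trace (top is rightmost):
  MOV R1, 30  → R1 = 30
  MOV R0, 54  → R0 = 54
  MOV R2, 83  → R2 = 83
  PUSH R1  → stack: [30]
  PUSH R2  → stack: [30, 83]
  PUSH R0  → stack: [30, 83, 54]
  POP R4  → R4 = 54, stack: [30, 83]
  POP R2  → R2 = 83, stack: [30]
  POP R3  → R3 = 30, stack: []
Final: R4 = 54

54


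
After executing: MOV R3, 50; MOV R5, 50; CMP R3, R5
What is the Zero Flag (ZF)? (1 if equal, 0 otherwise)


Register state trace:
  MOV R3, 50  → R3 = 50
  MOV R5, 50  → R5 = 50
  CMP R3, R5  → computes 50 - 50 = 0
  Result is zero, so values are equal
ZF = 1

1


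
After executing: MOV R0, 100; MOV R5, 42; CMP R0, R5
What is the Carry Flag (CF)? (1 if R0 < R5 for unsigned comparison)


Register state trace:
  MOV R0, 100  → R0 = 100
  MOV R5, 42  → R5 = 42
  CMP R0, R5  → unsigned 100 - 42: no borrow
  100 >= 42, so CF = 0
CF = 0

0


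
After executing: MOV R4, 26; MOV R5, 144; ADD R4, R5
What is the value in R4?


Register state trace:
  MOV R4, 26  → R4 = 26
  MOV R5, 144  → R5 = 144
  ADD R4, R5  → R4 = 26 + 144 = 170
Final: R4 = 170

170


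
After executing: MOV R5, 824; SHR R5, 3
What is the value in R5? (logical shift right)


Register state trace:
  MOV R5, 824  → R5 = 824
  SHR R5, 3  → R5 = 824 >> 3 = 824 // 2^3 = 103
Final: R5 = 103

103


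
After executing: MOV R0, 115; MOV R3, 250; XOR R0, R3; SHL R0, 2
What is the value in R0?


Register state trace:
  MOV R0, 115  → R0 = 115 (0b01110011)
  MOV R3, 250  → R3 = 250 (0b11111010)
  XOR R0, R3  → R0 = 115 XOR 250 = 137 (0b10001001)
  SHL R0, 2  → R0 = 137 << 2 = 548
Final: R0 = 548

548


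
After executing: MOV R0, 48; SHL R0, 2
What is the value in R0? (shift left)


Register state trace:
  MOV R0, 48  → R0 = 48
  SHL R0, 2  → R0 = 48 << 2 = 48 * 2^2 = 192
Final: R0 = 192

192


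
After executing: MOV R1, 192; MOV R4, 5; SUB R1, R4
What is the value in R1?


Register state trace:
  MOV R1, 192  → R1 = 192
  MOV R4, 5  → R4 = 5
  SUB R1, R4  → R1 = 192 - 5 = 187
Final: R1 = 187

187


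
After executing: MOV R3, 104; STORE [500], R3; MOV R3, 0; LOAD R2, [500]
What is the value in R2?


Register and memory trace:
  MOV R3, 104  → R3 = 104
  STORE [500], R3  → mem[500] = 104
  MOV R3, 0  → R3 = 0
  LOAD R2, [500]  → R2 = mem[500] = 104
Final: R2 = 104

104


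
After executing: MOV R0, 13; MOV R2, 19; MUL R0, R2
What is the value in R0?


Register state trace:
  MOV R0, 13  → R0 = 13
  MOV R2, 19  → R2 = 19
  MUL R0, R2  → R0 = 13 * 19 = 247
Final: R0 = 247

247


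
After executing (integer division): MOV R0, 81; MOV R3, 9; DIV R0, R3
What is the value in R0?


Register state trace:
  MOV R0, 81  → R0 = 81
  MOV R3, 9  → R3 = 9
  DIV R0, R3  → R0 = 81 // 9 = 9
Final: R0 = 9

9


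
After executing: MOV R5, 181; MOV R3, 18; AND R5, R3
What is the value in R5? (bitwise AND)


Register state trace:
  MOV R5, 181  → R5 = 181 (0b10110101)
  MOV R3, 18  → R3 = 18 (0b00010010)
  AND R5, R3  → R5 = 181 AND 18 = 16 (0b00010000)
Final: R5 = 16

16


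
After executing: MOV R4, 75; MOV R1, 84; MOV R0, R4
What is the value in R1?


Register state trace:
  MOV R4, 75  → R4 = 75
  MOV R1, 84  → R1 = 84
  MOV R0, R4  → R0 = 75
Final: R1 = 84

84


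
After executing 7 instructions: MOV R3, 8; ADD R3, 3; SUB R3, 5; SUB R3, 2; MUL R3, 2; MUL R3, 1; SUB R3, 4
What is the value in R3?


Register state trace:
  MOV R3, 8  → R3 = 8
  ADD R3, 3  → R3 = 8 + 3 = 11
  SUB R3, 5  → R3 = 11 - 5 = 6
  SUB R3, 2  → R3 = 6 - 2 = 4
  MUL R3, 2  → R3 = 4 * 2 = 8
  MUL R3, 1  → R3 = 8 * 1 = 8
  SUB R3, 4  → R3 = 8 - 4 = 4
Final: R3 = 4

4


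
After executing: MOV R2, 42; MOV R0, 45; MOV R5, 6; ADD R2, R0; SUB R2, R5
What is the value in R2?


Register state trace:
  MOV R2, 42  → R2 = 42
  MOV R0, 45  → R0 = 45
  MOV R5, 6  → R5 = 6
  ADD R2, R0  → R2 = 42 + 45 = 87
  SUB R2, R5  → R2 = 87 - 6 = 81
Final: R2 = 81

81


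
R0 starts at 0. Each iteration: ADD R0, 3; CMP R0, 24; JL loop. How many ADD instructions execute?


Loop trace (R0 starts at 0, target 24, step 3):
  ADD #1: R0 = 0 + 3 = 3  → 3 < 24, loop
  ADD #2: R0 = 3 + 3 = 6  → 6 < 24, loop
  ADD #3: R0 = 6 + 3 = 9  → 9 < 24, loop
  ADD #4: R0 = 9 + 3 = 12  → 12 < 24, loop
  ADD #5: R0 = 12 + 3 = 15  → 15 < 24, loop
  ADD #6: R0 = 15 + 3 = 18  → 18 < 24, loop
  ADD #7: R0 = 18 + 3 = 21  → 21 < 24, loop
  ADD #8: R0 = 21 + 3 = 24  → 24 >= 24, exit
Total ADD instructions: 8

8


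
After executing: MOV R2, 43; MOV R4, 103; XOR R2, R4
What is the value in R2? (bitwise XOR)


Register state trace:
  MOV R2, 43  → R2 = 43 (0b00101011)
  MOV R4, 103  → R4 = 103 (0b01100111)
  XOR R2, R4  → R2 = 43 XOR 103 = 76 (0b01001100)
Final: R2 = 76

76


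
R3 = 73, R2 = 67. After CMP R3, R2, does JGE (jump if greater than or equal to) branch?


Trace:
  R3 = 73, R2 = 67
  CMP R3, R2  → compares 73 vs 67
  JGE checks: is 73 greater than or equal to 67?
  73 > 67, so condition is true
Branch taken: Yes

Yes


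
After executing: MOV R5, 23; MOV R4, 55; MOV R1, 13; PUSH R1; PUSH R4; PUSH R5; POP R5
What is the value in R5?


Stack trace (top is rightmost):
  MOV R5, 23  → R5 = 23
  MOV R4, 55  → R4 = 55
  MOV R1, 13  → R1 = 13
  PUSH R1  → stack: [13]
  PUSH R4  → stack: [13, 55]
  PUSH R5  → stack: [13, 55, 23]
  POP R5  → R5 = 23, stack: [13, 55]
Final: R5 = 23

23


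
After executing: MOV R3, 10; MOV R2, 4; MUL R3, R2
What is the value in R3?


Register state trace:
  MOV R3, 10  → R3 = 10
  MOV R2, 4  → R2 = 4
  MUL R3, R2  → R3 = 10 * 4 = 40
Final: R3 = 40

40


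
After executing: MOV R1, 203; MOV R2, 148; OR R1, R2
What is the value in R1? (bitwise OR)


Register state trace:
  MOV R1, 203  → R1 = 203 (0b11001011)
  MOV R2, 148  → R2 = 148 (0b10010100)
  OR R1, R2   → R1 = 203 OR 148 = 223 (0b11011111)
Final: R1 = 223

223


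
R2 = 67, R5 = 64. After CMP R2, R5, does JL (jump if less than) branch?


Trace:
  R2 = 67, R5 = 64
  CMP R2, R5  → compares 67 vs 64
  JL checks: is 67 less than 64?
  67 > 64, so condition is false
Branch taken: No

No


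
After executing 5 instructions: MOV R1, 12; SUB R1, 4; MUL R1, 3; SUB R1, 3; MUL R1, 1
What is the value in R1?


Register state trace:
  MOV R1, 12  → R1 = 12
  SUB R1, 4  → R1 = 12 - 4 = 8
  MUL R1, 3  → R1 = 8 * 3 = 24
  SUB R1, 3  → R1 = 24 - 3 = 21
  MUL R1, 1  → R1 = 21 * 1 = 21
Final: R1 = 21

21


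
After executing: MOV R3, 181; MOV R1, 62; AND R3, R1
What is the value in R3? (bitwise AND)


Register state trace:
  MOV R3, 181  → R3 = 181 (0b10110101)
  MOV R1, 62  → R1 = 62 (0b00111110)
  AND R3, R1  → R3 = 181 AND 62 = 52 (0b00110100)
Final: R3 = 52

52


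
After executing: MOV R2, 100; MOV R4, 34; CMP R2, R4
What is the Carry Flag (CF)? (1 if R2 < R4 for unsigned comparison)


Register state trace:
  MOV R2, 100  → R2 = 100
  MOV R4, 34  → R4 = 34
  CMP R2, R4  → unsigned 100 - 34: no borrow
  100 >= 34, so CF = 0
CF = 0

0


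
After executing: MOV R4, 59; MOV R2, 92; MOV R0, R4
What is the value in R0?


Register state trace:
  MOV R4, 59  → R4 = 59
  MOV R2, 92  → R2 = 92
  MOV R0, R4  → R0 = 59
Final: R0 = 59

59


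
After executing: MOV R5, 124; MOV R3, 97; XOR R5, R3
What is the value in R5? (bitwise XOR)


Register state trace:
  MOV R5, 124  → R5 = 124 (0b01111100)
  MOV R3, 97  → R3 = 97 (0b01100001)
  XOR R5, R3  → R5 = 124 XOR 97 = 29 (0b00011101)
Final: R5 = 29

29


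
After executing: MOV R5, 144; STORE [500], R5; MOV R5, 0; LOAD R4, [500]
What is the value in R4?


Register and memory trace:
  MOV R5, 144  → R5 = 144
  STORE [500], R5  → mem[500] = 144
  MOV R5, 0  → R5 = 0
  LOAD R4, [500]  → R4 = mem[500] = 144
Final: R4 = 144

144


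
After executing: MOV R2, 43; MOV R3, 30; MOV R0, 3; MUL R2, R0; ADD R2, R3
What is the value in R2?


Register state trace:
  MOV R2, 43  → R2 = 43
  MOV R3, 30  → R3 = 30
  MOV R0, 3  → R0 = 3
  MUL R2, R0  → R2 = 43 * 3 = 129
  ADD R2, R3  → R2 = 129 + 30 = 159
Final: R2 = 159

159


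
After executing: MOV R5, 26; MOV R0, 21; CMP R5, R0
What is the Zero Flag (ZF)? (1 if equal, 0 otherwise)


Register state trace:
  MOV R5, 26  → R5 = 26
  MOV R0, 21  → R0 = 21
  CMP R5, R0  → computes 26 - 21 = 5
  Result is nonzero, so values are not equal
ZF = 0

0


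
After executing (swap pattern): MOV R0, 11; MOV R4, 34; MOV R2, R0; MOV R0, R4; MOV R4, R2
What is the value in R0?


Register state trace (swap pattern):
  MOV R0, 11  → R0 = 11
  MOV R4, 34  → R4 = 34
  MOV R2, R0  → R2 = 11  (save R0)
  MOV R0, R4  → R0 = 34  (R0 gets R4's value)
  MOV R4, R2  → R4 = 11  (R4 gets saved value)
Final: R0 = 34

34


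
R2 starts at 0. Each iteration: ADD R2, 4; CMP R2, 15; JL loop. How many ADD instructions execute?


Loop trace (R2 starts at 0, target 15, step 4):
  ADD #1: R2 = 0 + 4 = 4  → 4 < 15, loop
  ADD #2: R2 = 4 + 4 = 8  → 8 < 15, loop
  ADD #3: R2 = 8 + 4 = 12  → 12 < 15, loop
  ADD #4: R2 = 12 + 4 = 16  → 16 >= 15, exit
Total ADD instructions: 4

4


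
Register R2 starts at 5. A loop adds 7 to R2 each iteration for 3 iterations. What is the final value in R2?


Starting value: R2 = 5
  Iter 1: R2 = 5 + 7 = 12
  Iter 2: R2 = 12 + 7 = 19
  Iter 3: R2 = 19 + 7 = 26
Final: R2 = 26

26


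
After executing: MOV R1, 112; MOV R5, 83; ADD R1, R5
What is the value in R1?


Register state trace:
  MOV R1, 112  → R1 = 112
  MOV R5, 83  → R5 = 83
  ADD R1, R5  → R1 = 112 + 83 = 195
Final: R1 = 195

195


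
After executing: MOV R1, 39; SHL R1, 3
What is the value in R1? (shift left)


Register state trace:
  MOV R1, 39  → R1 = 39
  SHL R1, 3  → R1 = 39 << 3 = 39 * 2^3 = 312
Final: R1 = 312

312


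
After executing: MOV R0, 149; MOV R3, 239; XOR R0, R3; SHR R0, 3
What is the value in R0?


Register state trace:
  MOV R0, 149  → R0 = 149 (0b10010101)
  MOV R3, 239  → R3 = 239 (0b11101111)
  XOR R0, R3  → R0 = 149 XOR 239 = 122 (0b01111010)
  SHR R0, 3  → R0 = 122 >> 3 = 15
Final: R0 = 15

15


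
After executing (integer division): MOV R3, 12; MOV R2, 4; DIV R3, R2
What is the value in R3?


Register state trace:
  MOV R3, 12  → R3 = 12
  MOV R2, 4  → R2 = 4
  DIV R3, R2  → R3 = 12 // 4 = 3
Final: R3 = 3

3


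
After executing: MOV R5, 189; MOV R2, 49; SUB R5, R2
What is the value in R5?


Register state trace:
  MOV R5, 189  → R5 = 189
  MOV R2, 49  → R2 = 49
  SUB R5, R2  → R5 = 189 - 49 = 140
Final: R5 = 140

140


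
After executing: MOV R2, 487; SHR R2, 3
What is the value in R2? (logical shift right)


Register state trace:
  MOV R2, 487  → R2 = 487
  SHR R2, 3  → R2 = 487 >> 3 = 487 // 2^3 = 60
Final: R2 = 60

60


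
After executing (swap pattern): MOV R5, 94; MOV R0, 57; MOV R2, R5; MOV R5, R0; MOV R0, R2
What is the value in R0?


Register state trace (swap pattern):
  MOV R5, 94  → R5 = 94
  MOV R0, 57  → R0 = 57
  MOV R2, R5  → R2 = 94  (save R5)
  MOV R5, R0  → R5 = 57  (R5 gets R0's value)
  MOV R0, R2  → R0 = 94  (R0 gets saved value)
Final: R0 = 94

94


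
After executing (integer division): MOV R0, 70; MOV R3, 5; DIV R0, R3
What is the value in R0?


Register state trace:
  MOV R0, 70  → R0 = 70
  MOV R3, 5  → R3 = 5
  DIV R0, R3  → R0 = 70 // 5 = 14
Final: R0 = 14

14


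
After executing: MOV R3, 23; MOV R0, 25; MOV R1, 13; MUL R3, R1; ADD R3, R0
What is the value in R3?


Register state trace:
  MOV R3, 23  → R3 = 23
  MOV R0, 25  → R0 = 25
  MOV R1, 13  → R1 = 13
  MUL R3, R1  → R3 = 23 * 13 = 299
  ADD R3, R0  → R3 = 299 + 25 = 324
Final: R3 = 324

324


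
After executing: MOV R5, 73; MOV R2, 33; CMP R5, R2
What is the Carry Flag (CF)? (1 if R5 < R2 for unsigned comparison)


Register state trace:
  MOV R5, 73  → R5 = 73
  MOV R2, 33  → R2 = 33
  CMP R5, R2  → unsigned 73 - 33: no borrow
  73 >= 33, so CF = 0
CF = 0

0


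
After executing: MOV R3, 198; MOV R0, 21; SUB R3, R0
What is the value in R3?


Register state trace:
  MOV R3, 198  → R3 = 198
  MOV R0, 21  → R0 = 21
  SUB R3, R0  → R3 = 198 - 21 = 177
Final: R3 = 177

177


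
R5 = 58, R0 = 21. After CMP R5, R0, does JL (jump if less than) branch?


Trace:
  R5 = 58, R0 = 21
  CMP R5, R0  → compares 58 vs 21
  JL checks: is 58 less than 21?
  58 > 21, so condition is false
Branch taken: No

No


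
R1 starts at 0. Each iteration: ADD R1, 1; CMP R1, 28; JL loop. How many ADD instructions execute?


Loop trace (R1 starts at 0, target 28, step 1):
  ADD #1: R1 = 0 + 1 = 1  → 1 < 28, loop
  ADD #2: R1 = 1 + 1 = 2  → 2 < 28, loop
  ADD #3: R1 = 2 + 1 = 3  → 3 < 28, loop
  ADD #4: R1 = 3 + 1 = 4  → 4 < 28, loop
  ADD #5: R1 = 4 + 1 = 5  → 5 < 28, loop
  ADD #6: R1 = 5 + 1 = 6  → 6 < 28, loop
  ADD #7: R1 = 6 + 1 = 7  → 7 < 28, loop
  ADD #8: R1 = 7 + 1 = 8  → 8 < 28, loop
  ADD #9: R1 = 8 + 1 = 9  → 9 < 28, loop
  ADD #10: R1 = 9 + 1 = 10  → 10 < 28, loop
  ADD #11: R1 = 10 + 1 = 11  → 11 < 28, loop
  ADD #12: R1 = 11 + 1 = 12  → 12 < 28, loop
  ADD #13: R1 = 12 + 1 = 13  → 13 < 28, loop
  ADD #14: R1 = 13 + 1 = 14  → 14 < 28, loop
  ADD #15: R1 = 14 + 1 = 15  → 15 < 28, loop
  ADD #16: R1 = 15 + 1 = 16  → 16 < 28, loop
  ADD #17: R1 = 16 + 1 = 17  → 17 < 28, loop
  ADD #18: R1 = 17 + 1 = 18  → 18 < 28, loop
  ADD #19: R1 = 18 + 1 = 19  → 19 < 28, loop
  ADD #20: R1 = 19 + 1 = 20  → 20 < 28, loop
  ADD #21: R1 = 20 + 1 = 21  → 21 < 28, loop
  ADD #22: R1 = 21 + 1 = 22  → 22 < 28, loop
  ADD #23: R1 = 22 + 1 = 23  → 23 < 28, loop
  ADD #24: R1 = 23 + 1 = 24  → 24 < 28, loop
  ADD #25: R1 = 24 + 1 = 25  → 25 < 28, loop
  ADD #26: R1 = 25 + 1 = 26  → 26 < 28, loop
  ADD #27: R1 = 26 + 1 = 27  → 27 < 28, loop
  ADD #28: R1 = 27 + 1 = 28  → 28 >= 28, exit
Total ADD instructions: 28

28


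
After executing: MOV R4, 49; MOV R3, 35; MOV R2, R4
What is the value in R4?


Register state trace:
  MOV R4, 49  → R4 = 49
  MOV R3, 35  → R3 = 35
  MOV R2, R4  → R2 = 49
Final: R4 = 49

49


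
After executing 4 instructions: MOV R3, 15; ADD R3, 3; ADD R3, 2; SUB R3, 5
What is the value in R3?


Register state trace:
  MOV R3, 15  → R3 = 15
  ADD R3, 3  → R3 = 15 + 3 = 18
  ADD R3, 2  → R3 = 18 + 2 = 20
  SUB R3, 5  → R3 = 20 - 5 = 15
Final: R3 = 15

15


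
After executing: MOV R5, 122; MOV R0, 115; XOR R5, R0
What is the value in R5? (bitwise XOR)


Register state trace:
  MOV R5, 122  → R5 = 122 (0b01111010)
  MOV R0, 115  → R0 = 115 (0b01110011)
  XOR R5, R0  → R5 = 122 XOR 115 = 9 (0b00001001)
Final: R5 = 9

9


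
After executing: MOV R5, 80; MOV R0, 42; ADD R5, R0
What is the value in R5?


Register state trace:
  MOV R5, 80  → R5 = 80
  MOV R0, 42  → R0 = 42
  ADD R5, R0  → R5 = 80 + 42 = 122
Final: R5 = 122

122


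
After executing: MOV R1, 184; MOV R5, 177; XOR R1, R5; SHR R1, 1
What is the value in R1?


Register state trace:
  MOV R1, 184  → R1 = 184 (0b10111000)
  MOV R5, 177  → R5 = 177 (0b10110001)
  XOR R1, R5  → R1 = 184 XOR 177 = 9 (0b00001001)
  SHR R1, 1  → R1 = 9 >> 1 = 4
Final: R1 = 4

4


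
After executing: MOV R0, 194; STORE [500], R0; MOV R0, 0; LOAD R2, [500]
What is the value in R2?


Register and memory trace:
  MOV R0, 194  → R0 = 194
  STORE [500], R0  → mem[500] = 194
  MOV R0, 0  → R0 = 0
  LOAD R2, [500]  → R2 = mem[500] = 194
Final: R2 = 194

194


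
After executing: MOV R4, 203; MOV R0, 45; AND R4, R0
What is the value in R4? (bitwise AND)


Register state trace:
  MOV R4, 203  → R4 = 203 (0b11001011)
  MOV R0, 45  → R0 = 45 (0b00101101)
  AND R4, R0  → R4 = 203 AND 45 = 9 (0b00001001)
Final: R4 = 9

9


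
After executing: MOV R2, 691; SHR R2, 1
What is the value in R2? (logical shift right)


Register state trace:
  MOV R2, 691  → R2 = 691
  SHR R2, 1  → R2 = 691 >> 1 = 691 // 2^1 = 345
Final: R2 = 345

345


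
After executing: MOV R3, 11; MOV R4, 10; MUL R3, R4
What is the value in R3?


Register state trace:
  MOV R3, 11  → R3 = 11
  MOV R4, 10  → R4 = 10
  MUL R3, R4  → R3 = 11 * 10 = 110
Final: R3 = 110

110


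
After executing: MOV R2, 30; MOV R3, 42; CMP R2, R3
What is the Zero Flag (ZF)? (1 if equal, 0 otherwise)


Register state trace:
  MOV R2, 30  → R2 = 30
  MOV R3, 42  → R3 = 42
  CMP R2, R3  → computes 30 - 42 = -12
  Result is nonzero, so values are not equal
ZF = 0

0


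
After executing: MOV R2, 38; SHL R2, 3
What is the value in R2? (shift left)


Register state trace:
  MOV R2, 38  → R2 = 38
  SHL R2, 3  → R2 = 38 << 3 = 38 * 2^3 = 304
Final: R2 = 304

304


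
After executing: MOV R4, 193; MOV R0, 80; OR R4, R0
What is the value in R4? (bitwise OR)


Register state trace:
  MOV R4, 193  → R4 = 193 (0b11000001)
  MOV R0, 80  → R0 = 80 (0b01010000)
  OR R4, R0   → R4 = 193 OR 80 = 209 (0b11010001)
Final: R4 = 209

209


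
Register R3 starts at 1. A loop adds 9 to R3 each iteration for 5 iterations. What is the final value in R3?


Starting value: R3 = 1
  Iter 1: R3 = 1 + 9 = 10
  Iter 2: R3 = 10 + 9 = 19
  Iter 3: R3 = 19 + 9 = 28
  Iter 4: R3 = 28 + 9 = 37
  Iter 5: R3 = 37 + 9 = 46
Final: R3 = 46

46


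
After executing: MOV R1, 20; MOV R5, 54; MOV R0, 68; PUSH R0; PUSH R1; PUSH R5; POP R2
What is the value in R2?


Stack trace (top is rightmost):
  MOV R1, 20  → R1 = 20
  MOV R5, 54  → R5 = 54
  MOV R0, 68  → R0 = 68
  PUSH R0  → stack: [68]
  PUSH R1  → stack: [68, 20]
  PUSH R5  → stack: [68, 20, 54]
  POP R2  → R2 = 54, stack: [68, 20]
Final: R2 = 54

54


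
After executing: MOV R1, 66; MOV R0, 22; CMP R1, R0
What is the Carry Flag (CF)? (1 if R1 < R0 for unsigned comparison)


Register state trace:
  MOV R1, 66  → R1 = 66
  MOV R0, 22  → R0 = 22
  CMP R1, R0  → unsigned 66 - 22: no borrow
  66 >= 22, so CF = 0
CF = 0

0


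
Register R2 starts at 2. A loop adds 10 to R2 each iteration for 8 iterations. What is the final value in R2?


Starting value: R2 = 2
  Iter 1: R2 = 2 + 10 = 12
  Iter 2: R2 = 12 + 10 = 22
  Iter 3: R2 = 22 + 10 = 32
  Iter 4: R2 = 32 + 10 = 42
  Iter 5: R2 = 42 + 10 = 52
  Iter 6: R2 = 52 + 10 = 62
  Iter 7: R2 = 62 + 10 = 72
  Iter 8: R2 = 72 + 10 = 82
Final: R2 = 82

82


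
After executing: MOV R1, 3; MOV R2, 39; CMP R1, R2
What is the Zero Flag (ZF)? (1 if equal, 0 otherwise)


Register state trace:
  MOV R1, 3  → R1 = 3
  MOV R2, 39  → R2 = 39
  CMP R1, R2  → computes 3 - 39 = -36
  Result is nonzero, so values are not equal
ZF = 0

0


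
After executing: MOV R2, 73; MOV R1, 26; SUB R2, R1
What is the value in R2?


Register state trace:
  MOV R2, 73  → R2 = 73
  MOV R1, 26  → R1 = 26
  SUB R2, R1  → R2 = 73 - 26 = 47
Final: R2 = 47

47


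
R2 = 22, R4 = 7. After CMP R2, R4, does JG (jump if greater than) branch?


Trace:
  R2 = 22, R4 = 7
  CMP R2, R4  → compares 22 vs 7
  JG checks: is 22 greater than 7?
  22 > 7, so condition is true
Branch taken: Yes

Yes


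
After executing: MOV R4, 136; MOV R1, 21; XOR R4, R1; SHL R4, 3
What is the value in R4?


Register state trace:
  MOV R4, 136  → R4 = 136 (0b10001000)
  MOV R1, 21  → R1 = 21 (0b00010101)
  XOR R4, R1  → R4 = 136 XOR 21 = 157 (0b10011101)
  SHL R4, 3  → R4 = 157 << 3 = 1256
Final: R4 = 1256

1256


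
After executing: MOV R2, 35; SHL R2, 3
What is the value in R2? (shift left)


Register state trace:
  MOV R2, 35  → R2 = 35
  SHL R2, 3  → R2 = 35 << 3 = 35 * 2^3 = 280
Final: R2 = 280

280


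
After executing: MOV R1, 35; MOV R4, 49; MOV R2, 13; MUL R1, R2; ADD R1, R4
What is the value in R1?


Register state trace:
  MOV R1, 35  → R1 = 35
  MOV R4, 49  → R4 = 49
  MOV R2, 13  → R2 = 13
  MUL R1, R2  → R1 = 35 * 13 = 455
  ADD R1, R4  → R1 = 455 + 49 = 504
Final: R1 = 504

504


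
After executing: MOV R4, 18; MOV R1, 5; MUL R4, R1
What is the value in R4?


Register state trace:
  MOV R4, 18  → R4 = 18
  MOV R1, 5  → R1 = 5
  MUL R4, R1  → R4 = 18 * 5 = 90
Final: R4 = 90

90


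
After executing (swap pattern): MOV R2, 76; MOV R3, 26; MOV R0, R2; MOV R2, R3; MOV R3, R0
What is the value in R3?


Register state trace (swap pattern):
  MOV R2, 76  → R2 = 76
  MOV R3, 26  → R3 = 26
  MOV R0, R2  → R0 = 76  (save R2)
  MOV R2, R3  → R2 = 26  (R2 gets R3's value)
  MOV R3, R0  → R3 = 76  (R3 gets saved value)
Final: R3 = 76

76


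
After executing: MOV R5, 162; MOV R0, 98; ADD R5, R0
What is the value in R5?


Register state trace:
  MOV R5, 162  → R5 = 162
  MOV R0, 98  → R0 = 98
  ADD R5, R0  → R5 = 162 + 98 = 260
Final: R5 = 260

260


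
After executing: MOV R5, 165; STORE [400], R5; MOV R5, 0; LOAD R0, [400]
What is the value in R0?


Register and memory trace:
  MOV R5, 165  → R5 = 165
  STORE [400], R5  → mem[400] = 165
  MOV R5, 0  → R5 = 0
  LOAD R0, [400]  → R0 = mem[400] = 165
Final: R0 = 165

165


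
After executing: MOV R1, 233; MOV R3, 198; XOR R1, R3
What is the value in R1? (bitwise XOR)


Register state trace:
  MOV R1, 233  → R1 = 233 (0b11101001)
  MOV R3, 198  → R3 = 198 (0b11000110)
  XOR R1, R3  → R1 = 233 XOR 198 = 47 (0b00101111)
Final: R1 = 47

47


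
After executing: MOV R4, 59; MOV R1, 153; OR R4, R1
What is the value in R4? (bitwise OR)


Register state trace:
  MOV R4, 59  → R4 = 59 (0b00111011)
  MOV R1, 153  → R1 = 153 (0b10011001)
  OR R4, R1   → R4 = 59 OR 153 = 187 (0b10111011)
Final: R4 = 187

187


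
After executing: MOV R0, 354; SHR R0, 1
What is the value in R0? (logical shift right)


Register state trace:
  MOV R0, 354  → R0 = 354
  SHR R0, 1  → R0 = 354 >> 1 = 354 // 2^1 = 177
Final: R0 = 177

177


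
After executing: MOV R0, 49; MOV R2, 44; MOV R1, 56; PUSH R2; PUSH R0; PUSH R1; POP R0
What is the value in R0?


Stack trace (top is rightmost):
  MOV R0, 49  → R0 = 49
  MOV R2, 44  → R2 = 44
  MOV R1, 56  → R1 = 56
  PUSH R2  → stack: [44]
  PUSH R0  → stack: [44, 49]
  PUSH R1  → stack: [44, 49, 56]
  POP R0  → R0 = 56, stack: [44, 49]
Final: R0 = 56

56


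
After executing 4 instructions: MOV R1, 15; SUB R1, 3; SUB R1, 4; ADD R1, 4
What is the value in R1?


Register state trace:
  MOV R1, 15  → R1 = 15
  SUB R1, 3  → R1 = 15 - 3 = 12
  SUB R1, 4  → R1 = 12 - 4 = 8
  ADD R1, 4  → R1 = 8 + 4 = 12
Final: R1 = 12

12


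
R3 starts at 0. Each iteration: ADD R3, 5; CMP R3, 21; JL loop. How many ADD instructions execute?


Loop trace (R3 starts at 0, target 21, step 5):
  ADD #1: R3 = 0 + 5 = 5  → 5 < 21, loop
  ADD #2: R3 = 5 + 5 = 10  → 10 < 21, loop
  ADD #3: R3 = 10 + 5 = 15  → 15 < 21, loop
  ADD #4: R3 = 15 + 5 = 20  → 20 < 21, loop
  ADD #5: R3 = 20 + 5 = 25  → 25 >= 21, exit
Total ADD instructions: 5

5


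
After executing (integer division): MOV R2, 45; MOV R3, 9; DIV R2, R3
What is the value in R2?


Register state trace:
  MOV R2, 45  → R2 = 45
  MOV R3, 9  → R3 = 9
  DIV R2, R3  → R2 = 45 // 9 = 5
Final: R2 = 5

5


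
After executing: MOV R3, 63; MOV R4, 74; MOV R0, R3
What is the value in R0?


Register state trace:
  MOV R3, 63  → R3 = 63
  MOV R4, 74  → R4 = 74
  MOV R0, R3  → R0 = 63
Final: R0 = 63

63


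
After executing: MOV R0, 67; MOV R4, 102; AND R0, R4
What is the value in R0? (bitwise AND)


Register state trace:
  MOV R0, 67  → R0 = 67 (0b01000011)
  MOV R4, 102  → R4 = 102 (0b01100110)
  AND R0, R4  → R0 = 67 AND 102 = 66 (0b01000010)
Final: R0 = 66

66


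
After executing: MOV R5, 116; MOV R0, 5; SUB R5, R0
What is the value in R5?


Register state trace:
  MOV R5, 116  → R5 = 116
  MOV R0, 5  → R0 = 5
  SUB R5, R0  → R5 = 116 - 5 = 111
Final: R5 = 111

111


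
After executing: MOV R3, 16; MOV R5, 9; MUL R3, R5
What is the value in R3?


Register state trace:
  MOV R3, 16  → R3 = 16
  MOV R5, 9  → R5 = 9
  MUL R3, R5  → R3 = 16 * 9 = 144
Final: R3 = 144

144


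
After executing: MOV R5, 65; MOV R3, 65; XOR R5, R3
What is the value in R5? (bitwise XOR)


Register state trace:
  MOV R5, 65  → R5 = 65 (0b01000001)
  MOV R3, 65  → R3 = 65 (0b01000001)
  XOR R5, R3  → R5 = 65 XOR 65 = 0 (0b00000000)
Final: R5 = 0

0


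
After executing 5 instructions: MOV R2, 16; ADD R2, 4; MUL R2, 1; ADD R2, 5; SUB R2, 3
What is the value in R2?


Register state trace:
  MOV R2, 16  → R2 = 16
  ADD R2, 4  → R2 = 16 + 4 = 20
  MUL R2, 1  → R2 = 20 * 1 = 20
  ADD R2, 5  → R2 = 20 + 5 = 25
  SUB R2, 3  → R2 = 25 - 3 = 22
Final: R2 = 22

22


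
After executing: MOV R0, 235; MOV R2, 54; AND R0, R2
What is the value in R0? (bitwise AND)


Register state trace:
  MOV R0, 235  → R0 = 235 (0b11101011)
  MOV R2, 54  → R2 = 54 (0b00110110)
  AND R0, R2  → R0 = 235 AND 54 = 34 (0b00100010)
Final: R0 = 34

34


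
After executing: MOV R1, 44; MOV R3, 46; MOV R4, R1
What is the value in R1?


Register state trace:
  MOV R1, 44  → R1 = 44
  MOV R3, 46  → R3 = 46
  MOV R4, R1  → R4 = 44
Final: R1 = 44

44


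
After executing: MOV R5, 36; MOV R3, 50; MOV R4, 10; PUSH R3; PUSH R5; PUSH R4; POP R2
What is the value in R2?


Stack trace (top is rightmost):
  MOV R5, 36  → R5 = 36
  MOV R3, 50  → R3 = 50
  MOV R4, 10  → R4 = 10
  PUSH R3  → stack: [50]
  PUSH R5  → stack: [50, 36]
  PUSH R4  → stack: [50, 36, 10]
  POP R2  → R2 = 10, stack: [50, 36]
Final: R2 = 10

10


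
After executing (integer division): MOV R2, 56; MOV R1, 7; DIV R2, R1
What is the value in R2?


Register state trace:
  MOV R2, 56  → R2 = 56
  MOV R1, 7  → R1 = 7
  DIV R2, R1  → R2 = 56 // 7 = 8
Final: R2 = 8

8


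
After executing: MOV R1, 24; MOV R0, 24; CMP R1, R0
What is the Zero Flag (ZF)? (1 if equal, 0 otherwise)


Register state trace:
  MOV R1, 24  → R1 = 24
  MOV R0, 24  → R0 = 24
  CMP R1, R0  → computes 24 - 24 = 0
  Result is zero, so values are equal
ZF = 1

1


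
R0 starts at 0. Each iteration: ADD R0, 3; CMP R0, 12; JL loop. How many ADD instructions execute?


Loop trace (R0 starts at 0, target 12, step 3):
  ADD #1: R0 = 0 + 3 = 3  → 3 < 12, loop
  ADD #2: R0 = 3 + 3 = 6  → 6 < 12, loop
  ADD #3: R0 = 6 + 3 = 9  → 9 < 12, loop
  ADD #4: R0 = 9 + 3 = 12  → 12 >= 12, exit
Total ADD instructions: 4

4


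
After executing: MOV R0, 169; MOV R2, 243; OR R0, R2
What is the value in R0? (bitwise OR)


Register state trace:
  MOV R0, 169  → R0 = 169 (0b10101001)
  MOV R2, 243  → R2 = 243 (0b11110011)
  OR R0, R2   → R0 = 169 OR 243 = 251 (0b11111011)
Final: R0 = 251

251


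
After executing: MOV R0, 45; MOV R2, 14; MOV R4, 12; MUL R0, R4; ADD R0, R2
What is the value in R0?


Register state trace:
  MOV R0, 45  → R0 = 45
  MOV R2, 14  → R2 = 14
  MOV R4, 12  → R4 = 12
  MUL R0, R4  → R0 = 45 * 12 = 540
  ADD R0, R2  → R0 = 540 + 14 = 554
Final: R0 = 554

554


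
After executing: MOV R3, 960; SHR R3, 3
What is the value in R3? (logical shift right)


Register state trace:
  MOV R3, 960  → R3 = 960
  SHR R3, 3  → R3 = 960 >> 3 = 960 // 2^3 = 120
Final: R3 = 120

120


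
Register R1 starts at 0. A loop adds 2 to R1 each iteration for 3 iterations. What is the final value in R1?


Starting value: R1 = 0
  Iter 1: R1 = 0 + 2 = 2
  Iter 2: R1 = 2 + 2 = 4
  Iter 3: R1 = 4 + 2 = 6
Final: R1 = 6

6


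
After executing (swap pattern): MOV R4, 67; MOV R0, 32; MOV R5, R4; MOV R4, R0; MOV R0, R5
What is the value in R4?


Register state trace (swap pattern):
  MOV R4, 67  → R4 = 67
  MOV R0, 32  → R0 = 32
  MOV R5, R4  → R5 = 67  (save R4)
  MOV R4, R0  → R4 = 32  (R4 gets R0's value)
  MOV R0, R5  → R0 = 67  (R0 gets saved value)
Final: R4 = 32

32


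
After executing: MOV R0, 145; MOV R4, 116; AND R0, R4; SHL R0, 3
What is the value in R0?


Register state trace:
  MOV R0, 145  → R0 = 145 (0b10010001)
  MOV R4, 116  → R4 = 116 (0b01110100)
  AND R0, R4  → R0 = 145 AND 116 = 16 (0b00010000)
  SHL R0, 3  → R0 = 16 << 3 = 128
Final: R0 = 128

128


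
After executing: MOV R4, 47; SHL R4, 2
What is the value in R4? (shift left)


Register state trace:
  MOV R4, 47  → R4 = 47
  SHL R4, 2  → R4 = 47 << 2 = 47 * 2^2 = 188
Final: R4 = 188

188


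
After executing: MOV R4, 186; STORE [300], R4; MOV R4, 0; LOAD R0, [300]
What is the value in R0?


Register and memory trace:
  MOV R4, 186  → R4 = 186
  STORE [300], R4  → mem[300] = 186
  MOV R4, 0  → R4 = 0
  LOAD R0, [300]  → R0 = mem[300] = 186
Final: R0 = 186

186


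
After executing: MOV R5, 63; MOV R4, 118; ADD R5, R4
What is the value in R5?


Register state trace:
  MOV R5, 63  → R5 = 63
  MOV R4, 118  → R4 = 118
  ADD R5, R4  → R5 = 63 + 118 = 181
Final: R5 = 181

181


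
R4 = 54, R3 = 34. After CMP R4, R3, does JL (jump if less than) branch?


Trace:
  R4 = 54, R3 = 34
  CMP R4, R3  → compares 54 vs 34
  JL checks: is 54 less than 34?
  54 > 34, so condition is false
Branch taken: No

No


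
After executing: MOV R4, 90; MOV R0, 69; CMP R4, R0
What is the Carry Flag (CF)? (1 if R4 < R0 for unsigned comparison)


Register state trace:
  MOV R4, 90  → R4 = 90
  MOV R0, 69  → R0 = 69
  CMP R4, R0  → unsigned 90 - 69: no borrow
  90 >= 69, so CF = 0
CF = 0

0


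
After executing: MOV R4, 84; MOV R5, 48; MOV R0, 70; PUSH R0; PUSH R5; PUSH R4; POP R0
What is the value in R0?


Stack trace (top is rightmost):
  MOV R4, 84  → R4 = 84
  MOV R5, 48  → R5 = 48
  MOV R0, 70  → R0 = 70
  PUSH R0  → stack: [70]
  PUSH R5  → stack: [70, 48]
  PUSH R4  → stack: [70, 48, 84]
  POP R0  → R0 = 84, stack: [70, 48]
Final: R0 = 84

84


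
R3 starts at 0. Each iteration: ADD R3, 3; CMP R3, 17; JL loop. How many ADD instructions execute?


Loop trace (R3 starts at 0, target 17, step 3):
  ADD #1: R3 = 0 + 3 = 3  → 3 < 17, loop
  ADD #2: R3 = 3 + 3 = 6  → 6 < 17, loop
  ADD #3: R3 = 6 + 3 = 9  → 9 < 17, loop
  ADD #4: R3 = 9 + 3 = 12  → 12 < 17, loop
  ADD #5: R3 = 12 + 3 = 15  → 15 < 17, loop
  ADD #6: R3 = 15 + 3 = 18  → 18 >= 17, exit
Total ADD instructions: 6

6


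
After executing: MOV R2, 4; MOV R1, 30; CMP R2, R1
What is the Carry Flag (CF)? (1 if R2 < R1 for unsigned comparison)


Register state trace:
  MOV R2, 4  → R2 = 4
  MOV R1, 30  → R1 = 30
  CMP R2, R1  → unsigned 4 - 30: borrow occurs
  4 < 30, so CF = 1
CF = 1

1


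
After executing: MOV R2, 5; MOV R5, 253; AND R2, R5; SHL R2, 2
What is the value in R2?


Register state trace:
  MOV R2, 5  → R2 = 5 (0b00000101)
  MOV R5, 253  → R5 = 253 (0b11111101)
  AND R2, R5  → R2 = 5 AND 253 = 5 (0b00000101)
  SHL R2, 2  → R2 = 5 << 2 = 20
Final: R2 = 20

20


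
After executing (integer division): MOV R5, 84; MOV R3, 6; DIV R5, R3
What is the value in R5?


Register state trace:
  MOV R5, 84  → R5 = 84
  MOV R3, 6  → R3 = 6
  DIV R5, R3  → R5 = 84 // 6 = 14
Final: R5 = 14

14


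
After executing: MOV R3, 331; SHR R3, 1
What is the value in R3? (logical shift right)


Register state trace:
  MOV R3, 331  → R3 = 331
  SHR R3, 1  → R3 = 331 >> 1 = 331 // 2^1 = 165
Final: R3 = 165

165


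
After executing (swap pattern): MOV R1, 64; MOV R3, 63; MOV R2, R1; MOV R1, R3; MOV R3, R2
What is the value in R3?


Register state trace (swap pattern):
  MOV R1, 64  → R1 = 64
  MOV R3, 63  → R3 = 63
  MOV R2, R1  → R2 = 64  (save R1)
  MOV R1, R3  → R1 = 63  (R1 gets R3's value)
  MOV R3, R2  → R3 = 64  (R3 gets saved value)
Final: R3 = 64

64


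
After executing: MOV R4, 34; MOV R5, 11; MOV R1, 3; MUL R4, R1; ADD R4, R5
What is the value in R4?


Register state trace:
  MOV R4, 34  → R4 = 34
  MOV R5, 11  → R5 = 11
  MOV R1, 3  → R1 = 3
  MUL R4, R1  → R4 = 34 * 3 = 102
  ADD R4, R5  → R4 = 102 + 11 = 113
Final: R4 = 113

113


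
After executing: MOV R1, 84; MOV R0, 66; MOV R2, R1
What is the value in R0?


Register state trace:
  MOV R1, 84  → R1 = 84
  MOV R0, 66  → R0 = 66
  MOV R2, R1  → R2 = 84
Final: R0 = 66

66


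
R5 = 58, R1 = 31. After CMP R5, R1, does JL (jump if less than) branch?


Trace:
  R5 = 58, R1 = 31
  CMP R5, R1  → compares 58 vs 31
  JL checks: is 58 less than 31?
  58 > 31, so condition is false
Branch taken: No

No


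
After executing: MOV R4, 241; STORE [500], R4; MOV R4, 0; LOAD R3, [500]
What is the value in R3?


Register and memory trace:
  MOV R4, 241  → R4 = 241
  STORE [500], R4  → mem[500] = 241
  MOV R4, 0  → R4 = 0
  LOAD R3, [500]  → R3 = mem[500] = 241
Final: R3 = 241

241


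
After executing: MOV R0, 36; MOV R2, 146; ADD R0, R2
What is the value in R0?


Register state trace:
  MOV R0, 36  → R0 = 36
  MOV R2, 146  → R2 = 146
  ADD R0, R2  → R0 = 36 + 146 = 182
Final: R0 = 182

182


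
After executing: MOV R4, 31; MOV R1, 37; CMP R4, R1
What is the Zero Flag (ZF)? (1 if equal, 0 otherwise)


Register state trace:
  MOV R4, 31  → R4 = 31
  MOV R1, 37  → R1 = 37
  CMP R4, R1  → computes 31 - 37 = -6
  Result is nonzero, so values are not equal
ZF = 0

0


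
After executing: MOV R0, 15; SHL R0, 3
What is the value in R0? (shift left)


Register state trace:
  MOV R0, 15  → R0 = 15
  SHL R0, 3  → R0 = 15 << 3 = 15 * 2^3 = 120
Final: R0 = 120

120


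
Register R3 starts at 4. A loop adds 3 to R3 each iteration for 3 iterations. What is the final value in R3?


Starting value: R3 = 4
  Iter 1: R3 = 4 + 3 = 7
  Iter 2: R3 = 7 + 3 = 10
  Iter 3: R3 = 10 + 3 = 13
Final: R3 = 13

13


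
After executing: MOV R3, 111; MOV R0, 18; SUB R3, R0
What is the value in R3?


Register state trace:
  MOV R3, 111  → R3 = 111
  MOV R0, 18  → R0 = 18
  SUB R3, R0  → R3 = 111 - 18 = 93
Final: R3 = 93

93


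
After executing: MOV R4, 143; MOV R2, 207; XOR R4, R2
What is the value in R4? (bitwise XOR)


Register state trace:
  MOV R4, 143  → R4 = 143 (0b10001111)
  MOV R2, 207  → R2 = 207 (0b11001111)
  XOR R4, R2  → R4 = 143 XOR 207 = 64 (0b01000000)
Final: R4 = 64

64


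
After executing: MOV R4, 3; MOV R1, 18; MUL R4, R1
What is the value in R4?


Register state trace:
  MOV R4, 3  → R4 = 3
  MOV R1, 18  → R1 = 18
  MUL R4, R1  → R4 = 3 * 18 = 54
Final: R4 = 54

54


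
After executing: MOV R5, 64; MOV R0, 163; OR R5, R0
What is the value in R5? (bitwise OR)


Register state trace:
  MOV R5, 64  → R5 = 64 (0b01000000)
  MOV R0, 163  → R0 = 163 (0b10100011)
  OR R5, R0   → R5 = 64 OR 163 = 227 (0b11100011)
Final: R5 = 227

227


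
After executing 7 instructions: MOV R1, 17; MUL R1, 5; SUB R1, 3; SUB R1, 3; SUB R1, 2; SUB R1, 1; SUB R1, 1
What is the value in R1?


Register state trace:
  MOV R1, 17  → R1 = 17
  MUL R1, 5  → R1 = 17 * 5 = 85
  SUB R1, 3  → R1 = 85 - 3 = 82
  SUB R1, 3  → R1 = 82 - 3 = 79
  SUB R1, 2  → R1 = 79 - 2 = 77
  SUB R1, 1  → R1 = 77 - 1 = 76
  SUB R1, 1  → R1 = 76 - 1 = 75
Final: R1 = 75

75


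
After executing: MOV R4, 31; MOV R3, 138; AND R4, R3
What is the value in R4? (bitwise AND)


Register state trace:
  MOV R4, 31  → R4 = 31 (0b00011111)
  MOV R3, 138  → R3 = 138 (0b10001010)
  AND R4, R3  → R4 = 31 AND 138 = 10 (0b00001010)
Final: R4 = 10

10


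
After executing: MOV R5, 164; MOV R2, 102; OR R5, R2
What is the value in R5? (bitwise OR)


Register state trace:
  MOV R5, 164  → R5 = 164 (0b10100100)
  MOV R2, 102  → R2 = 102 (0b01100110)
  OR R5, R2   → R5 = 164 OR 102 = 230 (0b11100110)
Final: R5 = 230

230


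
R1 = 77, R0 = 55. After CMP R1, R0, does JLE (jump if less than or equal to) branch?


Trace:
  R1 = 77, R0 = 55
  CMP R1, R0  → compares 77 vs 55
  JLE checks: is 77 less than or equal to 55?
  77 > 55, so condition is false
Branch taken: No

No


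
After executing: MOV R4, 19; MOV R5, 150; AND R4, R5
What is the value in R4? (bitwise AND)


Register state trace:
  MOV R4, 19  → R4 = 19 (0b00010011)
  MOV R5, 150  → R5 = 150 (0b10010110)
  AND R4, R5  → R4 = 19 AND 150 = 18 (0b00010010)
Final: R4 = 18

18


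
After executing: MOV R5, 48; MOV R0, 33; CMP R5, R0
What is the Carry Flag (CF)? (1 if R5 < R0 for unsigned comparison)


Register state trace:
  MOV R5, 48  → R5 = 48
  MOV R0, 33  → R0 = 33
  CMP R5, R0  → unsigned 48 - 33: no borrow
  48 >= 33, so CF = 0
CF = 0

0


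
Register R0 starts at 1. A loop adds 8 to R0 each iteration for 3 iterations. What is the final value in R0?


Starting value: R0 = 1
  Iter 1: R0 = 1 + 8 = 9
  Iter 2: R0 = 9 + 8 = 17
  Iter 3: R0 = 17 + 8 = 25
Final: R0 = 25

25


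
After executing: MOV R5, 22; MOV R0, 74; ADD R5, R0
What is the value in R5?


Register state trace:
  MOV R5, 22  → R5 = 22
  MOV R0, 74  → R0 = 74
  ADD R5, R0  → R5 = 22 + 74 = 96
Final: R5 = 96

96


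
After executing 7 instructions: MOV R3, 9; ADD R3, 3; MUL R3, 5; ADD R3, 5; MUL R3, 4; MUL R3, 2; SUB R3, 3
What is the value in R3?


Register state trace:
  MOV R3, 9  → R3 = 9
  ADD R3, 3  → R3 = 9 + 3 = 12
  MUL R3, 5  → R3 = 12 * 5 = 60
  ADD R3, 5  → R3 = 60 + 5 = 65
  MUL R3, 4  → R3 = 65 * 4 = 260
  MUL R3, 2  → R3 = 260 * 2 = 520
  SUB R3, 3  → R3 = 520 - 3 = 517
Final: R3 = 517

517


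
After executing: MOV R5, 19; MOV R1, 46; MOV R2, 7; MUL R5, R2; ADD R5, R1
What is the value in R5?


Register state trace:
  MOV R5, 19  → R5 = 19
  MOV R1, 46  → R1 = 46
  MOV R2, 7  → R2 = 7
  MUL R5, R2  → R5 = 19 * 7 = 133
  ADD R5, R1  → R5 = 133 + 46 = 179
Final: R5 = 179

179


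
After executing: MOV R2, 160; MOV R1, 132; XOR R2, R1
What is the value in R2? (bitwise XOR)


Register state trace:
  MOV R2, 160  → R2 = 160 (0b10100000)
  MOV R1, 132  → R1 = 132 (0b10000100)
  XOR R2, R1  → R2 = 160 XOR 132 = 36 (0b00100100)
Final: R2 = 36

36


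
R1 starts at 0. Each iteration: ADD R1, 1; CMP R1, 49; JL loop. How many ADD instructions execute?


Loop trace (R1 starts at 0, target 49, step 1):
  ADD #1: R1 = 0 + 1 = 1  → 1 < 49, loop
  ADD #2: R1 = 1 + 1 = 2  → 2 < 49, loop
  ADD #3: R1 = 2 + 1 = 3  → 3 < 49, loop
  ADD #4: R1 = 3 + 1 = 4  → 4 < 49, loop
  ADD #5: R1 = 4 + 1 = 5  → 5 < 49, loop
  ADD #6: R1 = 5 + 1 = 6  → 6 < 49, loop
  ADD #7: R1 = 6 + 1 = 7  → 7 < 49, loop
  ADD #8: R1 = 7 + 1 = 8  → 8 < 49, loop
  ADD #9: R1 = 8 + 1 = 9  → 9 < 49, loop
  ADD #10: R1 = 9 + 1 = 10  → 10 < 49, loop
  ADD #11: R1 = 10 + 1 = 11  → 11 < 49, loop
  ADD #12: R1 = 11 + 1 = 12  → 12 < 49, loop
  ADD #13: R1 = 12 + 1 = 13  → 13 < 49, loop
  ADD #14: R1 = 13 + 1 = 14  → 14 < 49, loop
  ADD #15: R1 = 14 + 1 = 15  → 15 < 49, loop
  ADD #16: R1 = 15 + 1 = 16  → 16 < 49, loop
  ADD #17: R1 = 16 + 1 = 17  → 17 < 49, loop
  ADD #18: R1 = 17 + 1 = 18  → 18 < 49, loop
  ADD #19: R1 = 18 + 1 = 19  → 19 < 49, loop
  ADD #20: R1 = 19 + 1 = 20  → 20 < 49, loop
  ADD #21: R1 = 20 + 1 = 21  → 21 < 49, loop
  ADD #22: R1 = 21 + 1 = 22  → 22 < 49, loop
  ADD #23: R1 = 22 + 1 = 23  → 23 < 49, loop
  ADD #24: R1 = 23 + 1 = 24  → 24 < 49, loop
  ADD #25: R1 = 24 + 1 = 25  → 25 < 49, loop
  ADD #26: R1 = 25 + 1 = 26  → 26 < 49, loop
  ADD #27: R1 = 26 + 1 = 27  → 27 < 49, loop
  ADD #28: R1 = 27 + 1 = 28  → 28 < 49, loop
  ADD #29: R1 = 28 + 1 = 29  → 29 < 49, loop
  ADD #30: R1 = 29 + 1 = 30  → 30 < 49, loop
  ADD #31: R1 = 30 + 1 = 31  → 31 < 49, loop
  ADD #32: R1 = 31 + 1 = 32  → 32 < 49, loop
  ADD #33: R1 = 32 + 1 = 33  → 33 < 49, loop
  ADD #34: R1 = 33 + 1 = 34  → 34 < 49, loop
  ADD #35: R1 = 34 + 1 = 35  → 35 < 49, loop
  ADD #36: R1 = 35 + 1 = 36  → 36 < 49, loop
  ADD #37: R1 = 36 + 1 = 37  → 37 < 49, loop
  ADD #38: R1 = 37 + 1 = 38  → 38 < 49, loop
  ADD #39: R1 = 38 + 1 = 39  → 39 < 49, loop
  ADD #40: R1 = 39 + 1 = 40  → 40 < 49, loop
  ADD #41: R1 = 40 + 1 = 41  → 41 < 49, loop
  ADD #42: R1 = 41 + 1 = 42  → 42 < 49, loop
  ADD #43: R1 = 42 + 1 = 43  → 43 < 49, loop
  ADD #44: R1 = 43 + 1 = 44  → 44 < 49, loop
  ADD #45: R1 = 44 + 1 = 45  → 45 < 49, loop
  ADD #46: R1 = 45 + 1 = 46  → 46 < 49, loop
  ADD #47: R1 = 46 + 1 = 47  → 47 < 49, loop
  ADD #48: R1 = 47 + 1 = 48  → 48 < 49, loop
  ADD #49: R1 = 48 + 1 = 49  → 49 >= 49, exit
Total ADD instructions: 49

49
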